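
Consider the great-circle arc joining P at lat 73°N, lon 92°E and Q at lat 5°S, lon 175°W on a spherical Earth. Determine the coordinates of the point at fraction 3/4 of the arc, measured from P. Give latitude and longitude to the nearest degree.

Write both endpoints as unit vectors p₁, p₂ with components (cos φ cos λ, cos φ sin λ, sin φ).
The central angle between the endpoints is δ = arccos(p₁·p₂) ≈ 1.670 rad (95.7°).
Interpolate at f = 3/4 with slerp weights a = sin((1−f)δ)/sin δ ≈ 0.407, b = sin(fδ)/sin δ ≈ 0.954.
p = a·p₁ + b·p₂ ≈ (-0.951, 0.036, 0.306); φ = arcsin(p_z) ≈ 17.84°, λ = atan2(p_y, p_x) ≈ 177.82°.

≈ lat 18°N, lon 178°E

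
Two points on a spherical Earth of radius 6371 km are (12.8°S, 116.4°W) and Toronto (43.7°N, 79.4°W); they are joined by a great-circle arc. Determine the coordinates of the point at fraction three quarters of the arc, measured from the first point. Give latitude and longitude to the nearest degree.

Convert each endpoint to a unit vector on the sphere (x = cos φ cos λ, y = cos φ sin λ, z = sin φ).
The central angle between the endpoints is δ = arccos(p₁·p₂) ≈ 1.148 rad (65.8°).
Interpolate at f = 3/4 with slerp weights a = sin((1−f)δ)/sin δ ≈ 0.310, b = sin(fδ)/sin δ ≈ 0.832.
p = a·p₁ + b·p₂ ≈ (-0.024, -0.862, 0.506); φ = arcsin(p_z) ≈ 30.39°, λ = atan2(p_y, p_x) ≈ -91.59°.

≈ (30°N, 92°W)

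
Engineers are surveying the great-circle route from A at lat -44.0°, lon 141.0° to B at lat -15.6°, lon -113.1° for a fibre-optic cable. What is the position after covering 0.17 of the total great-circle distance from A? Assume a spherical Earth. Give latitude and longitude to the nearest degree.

≈ lat -48°, lon 162°

Write both endpoints as unit vectors p₁, p₂ with components (cos φ cos λ, cos φ sin λ, sin φ).
The central angle between the endpoints is δ = arccos(p₁·p₂) ≈ 1.574 rad (90.2°).
Interpolate at f = 0.17 with slerp weights a = sin((1−f)δ)/sin δ ≈ 0.965, b = sin(fδ)/sin δ ≈ 0.264.
p = a·p₁ + b·p₂ ≈ (-0.639, 0.203, -0.742); φ = arcsin(p_z) ≈ -47.87°, λ = atan2(p_y, p_x) ≈ 162.41°.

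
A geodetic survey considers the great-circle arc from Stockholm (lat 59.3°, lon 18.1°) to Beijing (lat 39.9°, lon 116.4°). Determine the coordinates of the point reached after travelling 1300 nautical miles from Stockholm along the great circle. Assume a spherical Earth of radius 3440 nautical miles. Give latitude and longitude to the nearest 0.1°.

From cos δ = sin φ₁ sin φ₂ + cos φ₁ cos φ₂ cos Δλ, the central angle is δ ≈ 1.053 rad (60.3°). The total great-circle distance is δ·R ≈ 1.053 × 3440 ≈ 3622 nmi, so the target fraction is f = 1300/3622 ≈ 0.359.
Interpolate at f ≈ 0.359 with slerp weights a = sin((1−f)δ)/sin δ ≈ 0.719, b = sin(fδ)/sin δ ≈ 0.425.
p = a·p₁ + b·p₂ ≈ (0.204, 0.406, 0.891); φ = arcsin(p_z) ≈ 62.98°, λ = atan2(p_y, p_x) ≈ 63.30°.

≈ lat 63.0°, lon 63.3°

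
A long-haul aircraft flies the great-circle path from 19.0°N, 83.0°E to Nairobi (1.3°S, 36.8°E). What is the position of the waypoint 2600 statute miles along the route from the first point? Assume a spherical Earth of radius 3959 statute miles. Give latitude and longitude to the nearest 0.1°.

Convert each endpoint to a unit vector on the sphere (x = cos φ cos λ, y = cos φ sin λ, z = sin φ).
The central angle between the endpoints is δ = arccos(p₁·p₂) ≈ 0.867 rad (49.7°). The total great-circle distance is δ·R ≈ 0.867 × 3959 ≈ 3434 mi, so the target fraction is f = 2600/3434 ≈ 0.757.
Interpolate at f ≈ 0.757 with slerp weights a = sin((1−f)δ)/sin δ ≈ 0.274, b = sin(fδ)/sin δ ≈ 0.801.
p = a·p₁ + b·p₂ ≈ (0.672, 0.737, 0.071); φ = arcsin(p_z) ≈ 4.08°, λ = atan2(p_y, p_x) ≈ 47.61°.

≈ 4.1°N, 47.6°E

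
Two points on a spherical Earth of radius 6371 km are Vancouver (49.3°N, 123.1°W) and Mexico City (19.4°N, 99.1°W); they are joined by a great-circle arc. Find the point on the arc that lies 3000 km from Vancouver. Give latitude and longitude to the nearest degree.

Convert each endpoint to a unit vector on the sphere (x = cos φ cos λ, y = cos φ sin λ, z = sin φ).
The central angle between the endpoints is δ = arccos(p₁·p₂) ≈ 0.620 rad (35.5°). The total great-circle distance is δ·R ≈ 0.620 × 6371 ≈ 3952 km, so the target fraction is f = 3000/3952 ≈ 0.759.
Interpolate at f ≈ 0.759 with slerp weights a = sin((1−f)δ)/sin δ ≈ 0.256, b = sin(fδ)/sin δ ≈ 0.781.
p = a·p₁ + b·p₂ ≈ (-0.208, -0.867, 0.453); φ = arcsin(p_z) ≈ 26.96°, λ = atan2(p_y, p_x) ≈ -103.47°.

≈ 27°N, 103°W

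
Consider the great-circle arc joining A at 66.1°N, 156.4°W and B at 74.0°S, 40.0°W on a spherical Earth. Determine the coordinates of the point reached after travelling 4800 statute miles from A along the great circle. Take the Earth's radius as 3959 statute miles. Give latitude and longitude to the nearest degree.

From cos δ = sin φ₁ sin φ₂ + cos φ₁ cos φ₂ cos Δλ, the central angle is δ ≈ 2.761 rad (158.2°). The total great-circle distance is δ·R ≈ 2.761 × 3959 ≈ 10931 mi, so the target fraction is f = 4800/10931 ≈ 0.439.
Interpolate at f ≈ 0.439 with slerp weights a = sin((1−f)δ)/sin δ ≈ 2.692, b = sin(fδ)/sin δ ≈ 2.522.
p = a·p₁ + b·p₂ ≈ (-0.467, -0.883, 0.037); φ = arcsin(p_z) ≈ 2.14°, λ = atan2(p_y, p_x) ≈ -117.86°.

≈ 2°N, 118°W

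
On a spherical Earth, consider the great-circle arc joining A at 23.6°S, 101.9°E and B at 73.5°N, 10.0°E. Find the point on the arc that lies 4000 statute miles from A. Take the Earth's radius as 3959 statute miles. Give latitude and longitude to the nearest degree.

Convert each endpoint to a unit vector on the sphere (x = cos φ cos λ, y = cos φ sin λ, z = sin φ).
The central angle between the endpoints is δ = arccos(p₁·p₂) ≈ 1.974 rad (113.1°). The total great-circle distance is δ·R ≈ 1.974 × 3959 ≈ 7816 mi, so the target fraction is f = 4000/7816 ≈ 0.512.
Interpolate at f ≈ 0.512 with slerp weights a = sin((1−f)δ)/sin δ ≈ 0.893, b = sin(fδ)/sin δ ≈ 0.921.
p = a·p₁ + b·p₂ ≈ (0.089, 0.846, 0.525); φ = arcsin(p_z) ≈ 31.70°, λ = atan2(p_y, p_x) ≈ 84.01°.

≈ 32°N, 84°E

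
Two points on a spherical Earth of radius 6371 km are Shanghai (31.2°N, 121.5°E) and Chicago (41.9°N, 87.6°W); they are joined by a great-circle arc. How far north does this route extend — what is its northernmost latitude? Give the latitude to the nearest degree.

≈ 72°N

The great circle lies in the plane with unit normal n̂ = (p₁ × p₂)/|p₁ × p₂|.
Here n̂_z ≈ +0.317; the vertex latitude is φ_max = arccos|n̂_z| ≈ 71.5°.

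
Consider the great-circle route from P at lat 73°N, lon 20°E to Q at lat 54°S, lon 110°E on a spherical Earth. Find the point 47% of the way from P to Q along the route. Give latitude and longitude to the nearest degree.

≈ lat 17°N, lon 82°E

From cos δ = sin φ₁ sin φ₂ + cos φ₁ cos φ₂ cos Δλ, the central angle is δ ≈ 2.455 rad (140.7°).
Interpolate at f = 0.47 with slerp weights a = sin((1−f)δ)/sin δ ≈ 1.521, b = sin(fδ)/sin δ ≈ 1.443.
p = a·p₁ + b·p₂ ≈ (0.128, 0.949, 0.287); φ = arcsin(p_z) ≈ 16.70°, λ = atan2(p_y, p_x) ≈ 82.33°.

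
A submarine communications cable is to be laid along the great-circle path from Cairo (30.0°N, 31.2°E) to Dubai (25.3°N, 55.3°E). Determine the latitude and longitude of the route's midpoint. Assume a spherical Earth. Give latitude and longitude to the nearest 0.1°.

≈ 28.2°N, 43.5°E

From cos δ = sin φ₁ sin φ₂ + cos φ₁ cos φ₂ cos Δλ, the central angle is δ ≈ 0.381 rad (21.8°).
Interpolate at f = 1/2 with slerp weights a = sin((1−f)δ)/sin δ ≈ 0.509, b = sin(fδ)/sin δ ≈ 0.509.
p = a·p₁ + b·p₂ ≈ (0.639, 0.607, 0.472); φ = arcsin(p_z) ≈ 28.18°, λ = atan2(p_y, p_x) ≈ 43.51°.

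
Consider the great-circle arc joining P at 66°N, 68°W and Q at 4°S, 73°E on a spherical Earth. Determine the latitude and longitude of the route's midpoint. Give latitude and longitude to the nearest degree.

The haversine formula gives a central angle δ ≈ 1.960 rad (112.3°) between the endpoints.
Interpolate at f = 1/2 with slerp weights a = sin((1−f)δ)/sin δ ≈ 0.897, b = sin(fδ)/sin δ ≈ 0.897.
p = a·p₁ + b·p₂ ≈ (0.398, 0.518, 0.757); φ = arcsin(p_z) ≈ 49.21°, λ = atan2(p_y, p_x) ≈ 52.41°.

≈ 49°N, 52°E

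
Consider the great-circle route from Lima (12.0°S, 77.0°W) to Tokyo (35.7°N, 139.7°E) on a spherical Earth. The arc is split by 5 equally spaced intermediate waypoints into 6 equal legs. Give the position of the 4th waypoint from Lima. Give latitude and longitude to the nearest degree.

≈ (42°N, 160°W)

Write both endpoints as unit vectors p₁, p₂ with components (cos φ cos λ, cos φ sin λ, sin φ).
The central angle between the endpoints is δ = arccos(p₁·p₂) ≈ 2.431 rad (139.3°).
Interpolate at f = 4/6 with slerp weights a = sin((1−f)δ)/sin δ ≈ 1.111, b = sin(fδ)/sin δ ≈ 1.532.
p = a·p₁ + b·p₂ ≈ (-0.704, -0.255, 0.663); φ = arcsin(p_z) ≈ 41.51°, λ = atan2(p_y, p_x) ≈ -160.12°.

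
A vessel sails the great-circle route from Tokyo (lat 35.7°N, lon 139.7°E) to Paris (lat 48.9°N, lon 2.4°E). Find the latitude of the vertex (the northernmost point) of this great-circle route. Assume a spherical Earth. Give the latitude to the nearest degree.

The great circle lies in the plane with unit normal n̂ = (p₁ × p₂)/|p₁ × p₂|.
Here n̂_z ≈ -0.362; the vertex latitude is φ_max = arccos|n̂_z| ≈ 68.7°.
Check via Clairaut: cos φ_max = |cos φ₁| · sin C = cos(35.7°)·sin(26.5°) ≈ 0.362, again giving ≈ 68.7°.

≈ 69°N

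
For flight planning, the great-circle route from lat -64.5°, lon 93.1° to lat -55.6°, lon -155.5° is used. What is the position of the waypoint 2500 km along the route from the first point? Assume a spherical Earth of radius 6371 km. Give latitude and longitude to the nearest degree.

≈ lat -72°, lon 154°

From cos δ = sin φ₁ sin φ₂ + cos φ₁ cos φ₂ cos Δλ, the central angle is δ ≈ 0.855 rad (49.0°). The total great-circle distance is δ·R ≈ 0.855 × 6371 ≈ 5449 km, so the target fraction is f = 2500/5449 ≈ 0.459.
Interpolate at f ≈ 0.459 with slerp weights a = sin((1−f)δ)/sin δ ≈ 0.592, b = sin(fδ)/sin δ ≈ 0.507.
p = a·p₁ + b·p₂ ≈ (-0.274, 0.136, -0.952); φ = arcsin(p_z) ≈ -72.18°, λ = atan2(p_y, p_x) ≈ 153.69°.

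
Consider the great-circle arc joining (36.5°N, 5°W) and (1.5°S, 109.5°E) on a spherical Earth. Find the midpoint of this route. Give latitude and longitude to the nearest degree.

Convert each endpoint to a unit vector on the sphere (x = cos φ cos λ, y = cos φ sin λ, z = sin φ).
The central angle between the endpoints is δ = arccos(p₁·p₂) ≈ 1.927 rad (110.4°).
Interpolate at f = 1/2 with slerp weights a = sin((1−f)δ)/sin δ ≈ 0.876, b = sin(fδ)/sin δ ≈ 0.876.
p = a·p₁ + b·p₂ ≈ (0.409, 0.764, 0.498); φ = arcsin(p_z) ≈ 29.89°, λ = atan2(p_y, p_x) ≈ 61.83°.

≈ (30°N, 62°E)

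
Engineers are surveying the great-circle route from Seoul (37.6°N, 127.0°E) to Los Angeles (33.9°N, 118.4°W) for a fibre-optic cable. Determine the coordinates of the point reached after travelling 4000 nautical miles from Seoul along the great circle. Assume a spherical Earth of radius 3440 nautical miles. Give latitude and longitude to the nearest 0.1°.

≈ 45.9°N, 138.7°W

Convert each endpoint to a unit vector on the sphere (x = cos φ cos λ, y = cos φ sin λ, z = sin φ).
The central angle between the endpoints is δ = arccos(p₁·p₂) ≈ 1.504 rad (86.2°). The total great-circle distance is δ·R ≈ 1.504 × 3440 ≈ 5174 nmi, so the target fraction is f = 4000/5174 ≈ 0.773.
Interpolate at f ≈ 0.773 with slerp weights a = sin((1−f)δ)/sin δ ≈ 0.336, b = sin(fδ)/sin δ ≈ 0.920.
p = a·p₁ + b·p₂ ≈ (-0.523, -0.459, 0.718); φ = arcsin(p_z) ≈ 45.88°, λ = atan2(p_y, p_x) ≈ -138.72°.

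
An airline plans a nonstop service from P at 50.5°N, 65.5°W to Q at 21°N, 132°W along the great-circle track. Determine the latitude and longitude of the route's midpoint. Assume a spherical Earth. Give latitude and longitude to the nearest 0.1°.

Write both endpoints as unit vectors p₁, p₂ with components (cos φ cos λ, cos φ sin λ, sin φ).
The central angle between the endpoints is δ = arccos(p₁·p₂) ≈ 1.032 rad (59.1°).
Interpolate at f = 1/2 with slerp weights a = sin((1−f)δ)/sin δ ≈ 0.575, b = sin(fδ)/sin δ ≈ 0.575.
p = a·p₁ + b·p₂ ≈ (-0.207, -0.731, 0.650); φ = arcsin(p_z) ≈ 40.51°, λ = atan2(p_y, p_x) ≈ -105.83°.

≈ 40.5°N, 105.8°W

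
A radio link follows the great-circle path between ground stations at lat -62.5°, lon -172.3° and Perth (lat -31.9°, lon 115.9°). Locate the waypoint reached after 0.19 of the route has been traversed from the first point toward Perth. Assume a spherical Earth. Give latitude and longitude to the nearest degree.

Convert each endpoint to a unit vector on the sphere (x = cos φ cos λ, y = cos φ sin λ, z = sin φ).
The central angle between the endpoints is δ = arccos(p₁·p₂) ≈ 0.938 rad (53.8°).
Interpolate at f = 0.19 with slerp weights a = sin((1−f)δ)/sin δ ≈ 0.854, b = sin(fδ)/sin δ ≈ 0.220.
p = a·p₁ + b·p₂ ≈ (-0.472, 0.115, -0.874); φ = arcsin(p_z) ≈ -60.91°, λ = atan2(p_y, p_x) ≈ 166.31°.

≈ lat -61°, lon 166°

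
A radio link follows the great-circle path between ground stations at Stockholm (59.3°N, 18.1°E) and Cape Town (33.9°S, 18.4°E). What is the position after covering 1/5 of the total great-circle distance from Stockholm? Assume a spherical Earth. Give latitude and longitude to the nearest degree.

≈ (41°N, 18°E)

Write both endpoints as unit vectors p₁, p₂ with components (cos φ cos λ, cos φ sin λ, sin φ).
The central angle between the endpoints is δ = arccos(p₁·p₂) ≈ 1.627 rad (93.2°).
Interpolate at f = 1/5 with slerp weights a = sin((1−f)δ)/sin δ ≈ 0.965, b = sin(fδ)/sin δ ≈ 0.320.
p = a·p₁ + b·p₂ ≈ (0.721, 0.237, 0.652); φ = arcsin(p_z) ≈ 40.66°, λ = atan2(p_y, p_x) ≈ 18.21°.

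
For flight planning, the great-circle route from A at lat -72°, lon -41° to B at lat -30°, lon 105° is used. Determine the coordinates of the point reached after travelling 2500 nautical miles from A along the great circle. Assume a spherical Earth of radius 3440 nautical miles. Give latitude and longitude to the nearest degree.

Write both endpoints as unit vectors p₁, p₂ with components (cos φ cos λ, cos φ sin λ, sin φ).
The central angle between the endpoints is δ = arccos(p₁·p₂) ≈ 1.314 rad (75.3°). The total great-circle distance is δ·R ≈ 1.314 × 3440 ≈ 4521 nmi, so the target fraction is f = 2500/4521 ≈ 0.553.
Interpolate at f ≈ 0.553 with slerp weights a = sin((1−f)δ)/sin δ ≈ 0.573, b = sin(fδ)/sin δ ≈ 0.687.
p = a·p₁ + b·p₂ ≈ (-0.020, 0.458, -0.889); φ = arcsin(p_z) ≈ -62.69°, λ = atan2(p_y, p_x) ≈ 92.54°.

≈ lat -63°, lon 93°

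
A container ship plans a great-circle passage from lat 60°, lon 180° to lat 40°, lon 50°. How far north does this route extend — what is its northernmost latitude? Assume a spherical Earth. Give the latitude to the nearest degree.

≈ 72°

The great circle lies in the plane with unit normal n̂ = (p₁ × p₂)/|p₁ × p₂|.
Here n̂_z ≈ -0.309; the vertex latitude is φ_max = arccos|n̂_z| ≈ 72.0°.
Check via Clairaut: cos φ_max = |cos φ₁| · sin C = cos(60.0°)·sin(38.1°) ≈ 0.309, again giving ≈ 72.0°.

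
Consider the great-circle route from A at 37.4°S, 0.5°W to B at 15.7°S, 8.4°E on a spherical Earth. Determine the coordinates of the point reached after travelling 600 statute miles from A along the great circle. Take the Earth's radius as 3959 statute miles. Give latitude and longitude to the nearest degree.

≈ 29°S, 3°E

Convert each endpoint to a unit vector on the sphere (x = cos φ cos λ, y = cos φ sin λ, z = sin φ).
The central angle between the endpoints is δ = arccos(p₁·p₂) ≈ 0.403 rad (23.1°). The total great-circle distance is δ·R ≈ 0.403 × 3959 ≈ 1595 mi, so the target fraction is f = 600/1595 ≈ 0.376.
Interpolate at f ≈ 0.376 with slerp weights a = sin((1−f)δ)/sin δ ≈ 0.634, b = sin(fδ)/sin δ ≈ 0.385.
p = a·p₁ + b·p₂ ≈ (0.871, 0.050, -0.489); φ = arcsin(p_z) ≈ -29.31°, λ = atan2(p_y, p_x) ≈ 3.27°.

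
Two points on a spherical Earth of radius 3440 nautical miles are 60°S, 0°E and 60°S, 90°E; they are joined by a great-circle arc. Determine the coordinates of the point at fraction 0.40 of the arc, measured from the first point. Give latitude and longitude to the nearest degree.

≈ 67°S, 34°E

The haversine formula gives a central angle δ ≈ 0.723 rad (41.4°) between the endpoints.
Interpolate at f = 0.40 with slerp weights a = sin((1−f)δ)/sin δ ≈ 0.635, b = sin(fδ)/sin δ ≈ 0.431.
p = a·p₁ + b·p₂ ≈ (0.318, 0.216, -0.923); φ = arcsin(p_z) ≈ -67.43°, λ = atan2(p_y, p_x) ≈ 34.16°.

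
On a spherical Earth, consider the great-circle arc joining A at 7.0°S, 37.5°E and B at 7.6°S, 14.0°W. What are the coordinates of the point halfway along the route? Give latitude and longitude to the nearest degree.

≈ 8°S, 12°E

Write both endpoints as unit vectors p₁, p₂ with components (cos φ cos λ, cos φ sin λ, sin φ).
The central angle between the endpoints is δ = arccos(p₁·p₂) ≈ 0.891 rad (51.1°).
Interpolate at f = 1/2 with slerp weights a = sin((1−f)δ)/sin δ ≈ 0.554, b = sin(fδ)/sin δ ≈ 0.554.
p = a·p₁ + b·p₂ ≈ (0.969, 0.202, -0.141); φ = arcsin(p_z) ≈ -8.09°, λ = atan2(p_y, p_x) ≈ 11.77°.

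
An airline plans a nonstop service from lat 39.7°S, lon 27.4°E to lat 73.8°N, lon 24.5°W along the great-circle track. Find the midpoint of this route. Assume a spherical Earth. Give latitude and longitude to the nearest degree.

≈ lat 18°N, lon 14°E

Write both endpoints as unit vectors p₁, p₂ with components (cos φ cos λ, cos φ sin λ, sin φ).
The central angle between the endpoints is δ = arccos(p₁·p₂) ≈ 2.073 rad (118.7°).
Interpolate at f = 1/2 with slerp weights a = sin((1−f)δ)/sin δ ≈ 0.981, b = sin(fδ)/sin δ ≈ 0.981.
p = a·p₁ + b·p₂ ≈ (0.920, 0.234, 0.316); φ = arcsin(p_z) ≈ 18.40°, λ = atan2(p_y, p_x) ≈ 14.27°.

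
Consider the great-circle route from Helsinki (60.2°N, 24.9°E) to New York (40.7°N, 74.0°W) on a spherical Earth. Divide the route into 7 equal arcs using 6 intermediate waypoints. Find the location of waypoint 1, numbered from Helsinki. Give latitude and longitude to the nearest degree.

≈ (63°N, 8°E)

Write both endpoints as unit vectors p₁, p₂ with components (cos φ cos λ, cos φ sin λ, sin φ).
The central angle between the endpoints is δ = arccos(p₁·p₂) ≈ 1.038 rad (59.5°).
Interpolate at f = 1/7 with slerp weights a = sin((1−f)δ)/sin δ ≈ 0.902, b = sin(fδ)/sin δ ≈ 0.172.
p = a·p₁ + b·p₂ ≈ (0.442, 0.064, 0.895); φ = arcsin(p_z) ≈ 63.45°, λ = atan2(p_y, p_x) ≈ 8.19°.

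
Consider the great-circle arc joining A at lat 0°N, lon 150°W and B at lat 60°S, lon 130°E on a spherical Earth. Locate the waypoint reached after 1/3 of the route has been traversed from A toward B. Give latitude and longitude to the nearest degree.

≈ lat 24°S, lon 165°W

Convert each endpoint to a unit vector on the sphere (x = cos φ cos λ, y = cos φ sin λ, z = sin φ).
The central angle between the endpoints is δ = arccos(p₁·p₂) ≈ 1.484 rad (85.0°).
Interpolate at f = 1/3 with slerp weights a = sin((1−f)δ)/sin δ ≈ 0.839, b = sin(fδ)/sin δ ≈ 0.476.
p = a·p₁ + b·p₂ ≈ (-0.880, -0.237, -0.413); φ = arcsin(p_z) ≈ -24.37°, λ = atan2(p_y, p_x) ≈ -164.93°.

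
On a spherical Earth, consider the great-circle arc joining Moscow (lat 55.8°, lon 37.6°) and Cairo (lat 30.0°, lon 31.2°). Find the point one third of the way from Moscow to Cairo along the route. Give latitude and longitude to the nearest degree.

Write both endpoints as unit vectors p₁, p₂ with components (cos φ cos λ, cos φ sin λ, sin φ).
The central angle between the endpoints is δ = arccos(p₁·p₂) ≈ 0.457 rad (26.2°).
Interpolate at f = 1/3 with slerp weights a = sin((1−f)δ)/sin δ ≈ 0.680, b = sin(fδ)/sin δ ≈ 0.344.
p = a·p₁ + b·p₂ ≈ (0.558, 0.387, 0.734); φ = arcsin(p_z) ≈ 47.24°, λ = atan2(p_y, p_x) ≈ 34.80°.

≈ lat 47°, lon 35°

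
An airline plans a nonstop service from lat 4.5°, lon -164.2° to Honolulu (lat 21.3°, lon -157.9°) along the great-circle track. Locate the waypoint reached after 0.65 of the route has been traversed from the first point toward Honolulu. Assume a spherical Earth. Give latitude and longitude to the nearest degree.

Convert each endpoint to a unit vector on the sphere (x = cos φ cos λ, y = cos φ sin λ, z = sin φ).
The central angle between the endpoints is δ = arccos(p₁·p₂) ≈ 0.312 rad (17.9°).
Interpolate at f = 0.65 with slerp weights a = sin((1−f)δ)/sin δ ≈ 0.355, b = sin(fδ)/sin δ ≈ 0.656.
p = a·p₁ + b·p₂ ≈ (-0.907, -0.326, 0.266); φ = arcsin(p_z) ≈ 15.44°, λ = atan2(p_y, p_x) ≈ -160.21°.

≈ lat 15°, lon -160°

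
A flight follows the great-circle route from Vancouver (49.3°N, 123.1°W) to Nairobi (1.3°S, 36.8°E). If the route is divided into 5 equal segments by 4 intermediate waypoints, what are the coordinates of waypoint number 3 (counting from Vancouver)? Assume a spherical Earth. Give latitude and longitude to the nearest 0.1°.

Convert each endpoint to a unit vector on the sphere (x = cos φ cos λ, y = cos φ sin λ, z = sin φ).
The central angle between the endpoints is δ = arccos(p₁·p₂) ≈ 2.252 rad (129.0°).
Interpolate at f = 3/5 with slerp weights a = sin((1−f)δ)/sin δ ≈ 1.009, b = sin(fδ)/sin δ ≈ 1.256.
p = a·p₁ + b·p₂ ≈ (0.646, 0.201, 0.736); φ = arcsin(p_z) ≈ 47.40°, λ = atan2(p_y, p_x) ≈ 17.29°.

≈ (47.4°N, 17.3°E)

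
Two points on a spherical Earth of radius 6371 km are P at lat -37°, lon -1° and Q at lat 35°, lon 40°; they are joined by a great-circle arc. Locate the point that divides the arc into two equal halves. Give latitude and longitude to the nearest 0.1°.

≈ lat -1.1°, lon 19.8°

From cos δ = sin φ₁ sin φ₂ + cos φ₁ cos φ₂ cos Δλ, the central angle is δ ≈ 1.422 rad (81.5°).
Interpolate at f = 1/2 with slerp weights a = sin((1−f)δ)/sin δ ≈ 0.660, b = sin(fδ)/sin δ ≈ 0.660.
p = a·p₁ + b·p₂ ≈ (0.941, 0.338, -0.019); φ = arcsin(p_z) ≈ -1.07°, λ = atan2(p_y, p_x) ≈ 19.77°.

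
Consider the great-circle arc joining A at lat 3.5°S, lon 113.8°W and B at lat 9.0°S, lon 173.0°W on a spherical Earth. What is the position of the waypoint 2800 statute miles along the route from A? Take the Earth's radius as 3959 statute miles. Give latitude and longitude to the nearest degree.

Convert each endpoint to a unit vector on the sphere (x = cos φ cos λ, y = cos φ sin λ, z = sin φ).
The central angle between the endpoints is δ = arccos(p₁·p₂) ≈ 1.031 rad (59.0°). The total great-circle distance is δ·R ≈ 1.031 × 3959 ≈ 4080 mi, so the target fraction is f = 2800/4080 ≈ 0.686.
Interpolate at f ≈ 0.686 with slerp weights a = sin((1−f)δ)/sin δ ≈ 0.370, b = sin(fδ)/sin δ ≈ 0.758.
p = a·p₁ + b·p₂ ≈ (-0.892, -0.430, -0.141); φ = arcsin(p_z) ≈ -8.11°, λ = atan2(p_y, p_x) ≈ -154.29°.

≈ lat 8°S, lon 154°W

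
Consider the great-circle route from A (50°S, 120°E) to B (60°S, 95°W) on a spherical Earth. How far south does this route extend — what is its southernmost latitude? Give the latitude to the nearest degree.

≈ 78°S

The great circle lies in the plane with unit normal n̂ = (p₁ × p₂)/|p₁ × p₂|.
Here n̂_z ≈ +0.201; the vertex latitude is φ_max = arccos|n̂_z| ≈ 78.4°.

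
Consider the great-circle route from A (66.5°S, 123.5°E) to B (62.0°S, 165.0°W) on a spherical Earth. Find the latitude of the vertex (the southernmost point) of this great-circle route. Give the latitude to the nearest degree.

The great circle lies in the plane with unit normal n̂ = (p₁ × p₂)/|p₁ × p₂|.
Here n̂_z ≈ +0.359; the vertex latitude is φ_max = arccos|n̂_z| ≈ 69.0°.
Check via Clairaut: cos φ_max = |cos φ₁| · sin C = cos(66.5°)·sin(115.8°) ≈ 0.359, again giving ≈ 69.0°.

≈ 69°S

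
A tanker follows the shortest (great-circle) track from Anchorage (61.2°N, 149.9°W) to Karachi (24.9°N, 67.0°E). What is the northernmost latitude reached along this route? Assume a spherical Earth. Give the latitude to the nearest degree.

≈ 75°N

The great circle lies in the plane with unit normal n̂ = (p₁ × p₂)/|p₁ × p₂|.
Here n̂_z ≈ -0.262; the vertex latitude is φ_max = arccos|n̂_z| ≈ 74.8°.
Check via Clairaut: cos φ_max = |cos φ₁| · sin C = cos(61.2°)·sin(33.0°) ≈ 0.262, again giving ≈ 74.8°.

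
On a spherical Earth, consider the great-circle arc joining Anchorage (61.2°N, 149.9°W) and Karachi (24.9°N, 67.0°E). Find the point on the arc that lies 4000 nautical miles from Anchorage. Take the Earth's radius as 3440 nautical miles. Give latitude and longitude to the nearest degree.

≈ 46°N, 76°E

Write both endpoints as unit vectors p₁, p₂ with components (cos φ cos λ, cos φ sin λ, sin φ).
The central angle between the endpoints is δ = arccos(p₁·p₂) ≈ 1.551 rad (88.9°). The total great-circle distance is δ·R ≈ 1.551 × 3440 ≈ 5336 nmi, so the target fraction is f = 4000/5336 ≈ 0.750.
Interpolate at f ≈ 0.750 with slerp weights a = sin((1−f)δ)/sin δ ≈ 0.379, b = sin(fδ)/sin δ ≈ 0.918.
p = a·p₁ + b·p₂ ≈ (0.167, 0.675, 0.719); φ = arcsin(p_z) ≈ 45.93°, λ = atan2(p_y, p_x) ≈ 76.07°.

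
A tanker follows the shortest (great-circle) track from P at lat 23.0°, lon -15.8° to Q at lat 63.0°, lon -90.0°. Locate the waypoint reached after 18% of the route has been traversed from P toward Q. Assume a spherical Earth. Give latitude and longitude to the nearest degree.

≈ lat 33°, lon -22°

Write both endpoints as unit vectors p₁, p₂ with components (cos φ cos λ, cos φ sin λ, sin φ).
The central angle between the endpoints is δ = arccos(p₁·p₂) ≈ 1.091 rad (62.5°).
Interpolate at f = 0.18 with slerp weights a = sin((1−f)δ)/sin δ ≈ 0.879, b = sin(fδ)/sin δ ≈ 0.220.
p = a·p₁ + b·p₂ ≈ (0.779, -0.320, 0.539); φ = arcsin(p_z) ≈ 32.65°, λ = atan2(p_y, p_x) ≈ -22.35°.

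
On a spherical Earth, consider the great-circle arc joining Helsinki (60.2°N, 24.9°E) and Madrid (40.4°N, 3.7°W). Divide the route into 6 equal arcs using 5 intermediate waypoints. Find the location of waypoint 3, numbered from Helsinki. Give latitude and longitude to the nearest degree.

Convert each endpoint to a unit vector on the sphere (x = cos φ cos λ, y = cos φ sin λ, z = sin φ).
The central angle between the endpoints is δ = arccos(p₁·p₂) ≈ 0.463 rad (26.5°).
Interpolate at f = 3/6 with slerp weights a = sin((1−f)δ)/sin δ ≈ 0.514, b = sin(fδ)/sin δ ≈ 0.514.
p = a·p₁ + b·p₂ ≈ (0.622, 0.082, 0.779); φ = arcsin(p_z) ≈ 51.14°, λ = atan2(p_y, p_x) ≈ 7.53°.

≈ (51°N, 8°E)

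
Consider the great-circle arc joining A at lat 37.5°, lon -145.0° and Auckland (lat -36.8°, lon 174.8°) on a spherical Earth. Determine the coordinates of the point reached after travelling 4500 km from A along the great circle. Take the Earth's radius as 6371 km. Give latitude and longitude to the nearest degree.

≈ lat 1°, lon -165°

The haversine formula gives a central angle δ ≈ 1.450 rad (83.1°) between the endpoints. The total great-circle distance is δ·R ≈ 1.450 × 6371 ≈ 9238 km, so the target fraction is f = 4500/9238 ≈ 0.487.
Interpolate at f ≈ 0.487 with slerp weights a = sin((1−f)δ)/sin δ ≈ 0.682, b = sin(fδ)/sin δ ≈ 0.654.
p = a·p₁ + b·p₂ ≈ (-0.965, -0.263, 0.023); φ = arcsin(p_z) ≈ 1.35°, λ = atan2(p_y, p_x) ≈ -164.76°.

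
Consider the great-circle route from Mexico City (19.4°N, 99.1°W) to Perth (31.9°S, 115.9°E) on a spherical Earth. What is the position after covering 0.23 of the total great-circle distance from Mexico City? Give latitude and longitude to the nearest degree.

Convert each endpoint to a unit vector on the sphere (x = cos φ cos λ, y = cos φ sin λ, z = sin φ).
The central angle between the endpoints is δ = arccos(p₁·p₂) ≈ 2.553 rad (146.3°).
Interpolate at f = 0.23 with slerp weights a = sin((1−f)δ)/sin δ ≈ 1.662, b = sin(fδ)/sin δ ≈ 0.997.
p = a·p₁ + b·p₂ ≈ (-0.618, -0.786, 0.025); φ = arcsin(p_z) ≈ 1.43°, λ = atan2(p_y, p_x) ≈ -128.16°.

≈ 1°N, 128°W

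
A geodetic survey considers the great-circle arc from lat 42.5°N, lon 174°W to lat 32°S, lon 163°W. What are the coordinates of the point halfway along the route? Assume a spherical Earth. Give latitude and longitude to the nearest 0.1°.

≈ lat 5.3°N, lon 168.1°W

Write both endpoints as unit vectors p₁, p₂ with components (cos φ cos λ, cos φ sin λ, sin φ).
The central angle between the endpoints is δ = arccos(p₁·p₂) ≈ 1.312 rad (75.2°).
Interpolate at f = 1/2 with slerp weights a = sin((1−f)δ)/sin δ ≈ 0.631, b = sin(fδ)/sin δ ≈ 0.631.
p = a·p₁ + b·p₂ ≈ (-0.974, -0.205, 0.092); φ = arcsin(p_z) ≈ 5.27°, λ = atan2(p_y, p_x) ≈ -168.11°.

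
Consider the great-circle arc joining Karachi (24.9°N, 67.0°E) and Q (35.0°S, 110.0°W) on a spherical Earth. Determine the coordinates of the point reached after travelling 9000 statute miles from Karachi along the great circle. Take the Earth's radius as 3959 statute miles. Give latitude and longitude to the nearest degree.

The haversine formula gives a central angle δ ≈ 2.960 rad (169.6°) between the endpoints. The total great-circle distance is δ·R ≈ 2.960 × 3959 ≈ 11717 mi, so the target fraction is f = 9000/11717 ≈ 0.768.
Interpolate at f ≈ 0.768 with slerp weights a = sin((1−f)δ)/sin δ ≈ 3.501, b = sin(fδ)/sin δ ≈ 4.217.
p = a·p₁ + b·p₂ ≈ (0.059, -0.323, -0.945); φ = arcsin(p_z) ≈ -70.84°, λ = atan2(p_y, p_x) ≈ -79.57°.

≈ (71°S, 80°W)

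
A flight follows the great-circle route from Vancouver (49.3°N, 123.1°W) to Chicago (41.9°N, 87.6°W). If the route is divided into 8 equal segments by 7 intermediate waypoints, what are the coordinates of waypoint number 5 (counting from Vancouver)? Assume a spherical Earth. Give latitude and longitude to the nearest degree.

Write both endpoints as unit vectors p₁, p₂ with components (cos φ cos λ, cos φ sin λ, sin φ).
The central angle between the endpoints is δ = arccos(p₁·p₂) ≈ 0.448 rad (25.7°).
Interpolate at f = 5/8 with slerp weights a = sin((1−f)δ)/sin δ ≈ 0.386, b = sin(fδ)/sin δ ≈ 0.638.
p = a·p₁ + b·p₂ ≈ (-0.118, -0.685, 0.719); φ = arcsin(p_z) ≈ 45.95°, λ = atan2(p_y, p_x) ≈ -99.74°.

≈ 46°N, 100°W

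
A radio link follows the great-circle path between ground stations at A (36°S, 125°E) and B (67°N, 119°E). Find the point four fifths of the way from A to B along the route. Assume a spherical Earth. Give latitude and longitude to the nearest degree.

Write both endpoints as unit vectors p₁, p₂ with components (cos φ cos λ, cos φ sin λ, sin φ).
The central angle between the endpoints is δ = arccos(p₁·p₂) ≈ 1.799 rad (103.1°).
Interpolate at f = 4/5 with slerp weights a = sin((1−f)δ)/sin δ ≈ 0.362, b = sin(fδ)/sin δ ≈ 1.018.
p = a·p₁ + b·p₂ ≈ (-0.361, 0.587, 0.724); φ = arcsin(p_z) ≈ 46.42°, λ = atan2(p_y, p_x) ≈ 121.54°.

≈ (46°N, 122°E)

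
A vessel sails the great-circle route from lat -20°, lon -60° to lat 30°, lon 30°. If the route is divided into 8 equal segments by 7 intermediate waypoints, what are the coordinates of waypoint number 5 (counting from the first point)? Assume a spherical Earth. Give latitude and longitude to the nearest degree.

Write both endpoints as unit vectors p₁, p₂ with components (cos φ cos λ, cos φ sin λ, sin φ).
The central angle between the endpoints is δ = arccos(p₁·p₂) ≈ 1.743 rad (99.8°).
Interpolate at f = 5/8 with slerp weights a = sin((1−f)δ)/sin δ ≈ 0.617, b = sin(fδ)/sin δ ≈ 0.899.
p = a·p₁ + b·p₂ ≈ (0.965, -0.113, 0.239); φ = arcsin(p_z) ≈ 13.81°, λ = atan2(p_y, p_x) ≈ -6.66°.

≈ lat 14°, lon -7°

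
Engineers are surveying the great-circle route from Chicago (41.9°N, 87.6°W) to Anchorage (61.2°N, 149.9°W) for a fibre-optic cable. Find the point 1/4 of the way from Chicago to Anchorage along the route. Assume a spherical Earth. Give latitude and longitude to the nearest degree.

≈ (49°N, 98°W)

Convert each endpoint to a unit vector on the sphere (x = cos φ cos λ, y = cos φ sin λ, z = sin φ).
The central angle between the endpoints is δ = arccos(p₁·p₂) ≈ 0.720 rad (41.2°).
Interpolate at f = 1/4 with slerp weights a = sin((1−f)δ)/sin δ ≈ 0.780, b = sin(fδ)/sin δ ≈ 0.272.
p = a·p₁ + b·p₂ ≈ (-0.089, -0.645, 0.759); φ = arcsin(p_z) ≈ 49.34°, λ = atan2(p_y, p_x) ≈ -97.84°.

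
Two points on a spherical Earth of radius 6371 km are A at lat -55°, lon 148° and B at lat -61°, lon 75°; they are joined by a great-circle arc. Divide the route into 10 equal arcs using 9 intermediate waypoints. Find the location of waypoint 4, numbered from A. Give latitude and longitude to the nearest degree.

≈ lat -62°, lon 123°

Write both endpoints as unit vectors p₁, p₂ with components (cos φ cos λ, cos φ sin λ, sin φ).
The central angle between the endpoints is δ = arccos(p₁·p₂) ≈ 0.647 rad (37.1°).
Interpolate at f = 4/10 with slerp weights a = sin((1−f)δ)/sin δ ≈ 0.628, b = sin(fδ)/sin δ ≈ 0.425.
p = a·p₁ + b·p₂ ≈ (-0.252, 0.390, -0.886); φ = arcsin(p_z) ≈ -62.34°, λ = atan2(p_y, p_x) ≈ 122.91°.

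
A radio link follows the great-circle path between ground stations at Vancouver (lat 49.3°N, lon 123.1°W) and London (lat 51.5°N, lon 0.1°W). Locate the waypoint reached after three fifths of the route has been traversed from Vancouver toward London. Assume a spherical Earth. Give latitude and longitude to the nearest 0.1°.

≈ lat 67.8°N, lon 45.8°W

From cos δ = sin φ₁ sin φ₂ + cos φ₁ cos φ₂ cos Δλ, the central angle is δ ≈ 1.189 rad (68.1°).
Interpolate at f = 3/5 with slerp weights a = sin((1−f)δ)/sin δ ≈ 0.493, b = sin(fδ)/sin δ ≈ 0.705.
p = a·p₁ + b·p₂ ≈ (0.263, -0.270, 0.926); φ = arcsin(p_z) ≈ 67.83°, λ = atan2(p_y, p_x) ≈ -45.75°.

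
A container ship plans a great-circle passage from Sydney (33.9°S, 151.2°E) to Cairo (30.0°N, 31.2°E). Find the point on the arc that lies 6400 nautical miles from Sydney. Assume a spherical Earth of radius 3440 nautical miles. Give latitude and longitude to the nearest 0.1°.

The haversine formula gives a central angle δ ≈ 2.263 rad (129.7°) between the endpoints. The total great-circle distance is δ·R ≈ 2.263 × 3440 ≈ 7785 nmi, so the target fraction is f = 6400/7785 ≈ 0.822.
Interpolate at f ≈ 0.822 with slerp weights a = sin((1−f)δ)/sin δ ≈ 0.509, b = sin(fδ)/sin δ ≈ 1.245.
p = a·p₁ + b·p₂ ≈ (0.552, 0.762, 0.339); φ = arcsin(p_z) ≈ 19.79°, λ = atan2(p_y, p_x) ≈ 54.08°.

≈ 19.8°N, 54.1°E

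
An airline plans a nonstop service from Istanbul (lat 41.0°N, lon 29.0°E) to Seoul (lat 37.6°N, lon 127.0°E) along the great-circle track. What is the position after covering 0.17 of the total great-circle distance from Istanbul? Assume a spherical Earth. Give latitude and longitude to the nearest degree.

Write both endpoints as unit vectors p₁, p₂ with components (cos φ cos λ, cos φ sin λ, sin φ).
The central angle between the endpoints is δ = arccos(p₁·p₂) ≈ 1.248 rad (71.5°).
Interpolate at f = 0.17 with slerp weights a = sin((1−f)δ)/sin δ ≈ 0.907, b = sin(fδ)/sin δ ≈ 0.222.
p = a·p₁ + b·p₂ ≈ (0.493, 0.472, 0.731); φ = arcsin(p_z) ≈ 46.94°, λ = atan2(p_y, p_x) ≈ 43.78°.

≈ lat 47°N, lon 44°E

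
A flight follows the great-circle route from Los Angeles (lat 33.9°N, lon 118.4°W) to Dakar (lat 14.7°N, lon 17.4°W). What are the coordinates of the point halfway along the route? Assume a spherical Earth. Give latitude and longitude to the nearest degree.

The haversine formula gives a central angle δ ≈ 1.582 rad (90.7°) between the endpoints.
Interpolate at f = 1/2 with slerp weights a = sin((1−f)δ)/sin δ ≈ 0.711, b = sin(fδ)/sin δ ≈ 0.711.
p = a·p₁ + b·p₂ ≈ (0.376, -0.725, 0.577); φ = arcsin(p_z) ≈ 35.25°, λ = atan2(p_y, p_x) ≈ -62.61°.

≈ lat 35°N, lon 63°W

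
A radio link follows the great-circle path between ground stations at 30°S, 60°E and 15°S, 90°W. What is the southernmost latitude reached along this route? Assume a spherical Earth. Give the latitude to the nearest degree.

≈ 59°S

The great circle lies in the plane with unit normal n̂ = (p₁ × p₂)/|p₁ × p₂|.
Here n̂_z ≈ -0.520; the vertex latitude is φ_max = arccos|n̂_z| ≈ 58.6°.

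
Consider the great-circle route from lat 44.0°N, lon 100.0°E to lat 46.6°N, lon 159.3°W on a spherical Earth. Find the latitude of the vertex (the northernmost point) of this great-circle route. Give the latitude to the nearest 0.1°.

≈ 57.8°N

The great circle lies in the plane with unit normal n̂ = (p₁ × p₂)/|p₁ × p₂|.
Here n̂_z ≈ +0.533; the vertex latitude is φ_max = arccos|n̂_z| ≈ 57.8°.
Check via Clairaut: cos φ_max = |cos φ₁| · sin C = cos(44.0°)·sin(47.8°) ≈ 0.533, again giving ≈ 57.8°.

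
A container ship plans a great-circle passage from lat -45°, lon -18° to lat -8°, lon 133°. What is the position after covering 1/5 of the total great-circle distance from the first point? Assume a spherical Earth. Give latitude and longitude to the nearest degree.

≈ lat -62°, lon 12°

Write both endpoints as unit vectors p₁, p₂ with components (cos φ cos λ, cos φ sin λ, sin φ).
The central angle between the endpoints is δ = arccos(p₁·p₂) ≈ 2.111 rad (120.9°).
Interpolate at f = 1/5 with slerp weights a = sin((1−f)δ)/sin δ ≈ 1.158, b = sin(fδ)/sin δ ≈ 0.478.
p = a·p₁ + b·p₂ ≈ (0.456, 0.093, -0.885); φ = arcsin(p_z) ≈ -62.27°, λ = atan2(p_y, p_x) ≈ 11.52°.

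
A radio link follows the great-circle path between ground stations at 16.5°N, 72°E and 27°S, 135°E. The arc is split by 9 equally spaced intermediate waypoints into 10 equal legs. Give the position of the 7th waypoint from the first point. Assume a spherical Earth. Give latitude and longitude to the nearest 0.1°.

≈ 15.1°S, 114.5°E

From cos δ = sin φ₁ sin φ₂ + cos φ₁ cos φ₂ cos Δλ, the central angle is δ ≈ 1.309 rad (75.0°).
Interpolate at f = 7/10 with slerp weights a = sin((1−f)δ)/sin δ ≈ 0.396, b = sin(fδ)/sin δ ≈ 0.821.
p = a·p₁ + b·p₂ ≈ (-0.400, 0.879, -0.260); φ = arcsin(p_z) ≈ -15.09°, λ = atan2(p_y, p_x) ≈ 114.48°.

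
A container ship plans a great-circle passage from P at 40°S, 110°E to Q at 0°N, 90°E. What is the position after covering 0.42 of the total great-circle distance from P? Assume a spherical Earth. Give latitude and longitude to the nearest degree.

Write both endpoints as unit vectors p₁, p₂ with components (cos φ cos λ, cos φ sin λ, sin φ).
The central angle between the endpoints is δ = arccos(p₁·p₂) ≈ 0.767 rad (44.0°).
Interpolate at f = 0.42 with slerp weights a = sin((1−f)δ)/sin δ ≈ 0.620, b = sin(fδ)/sin δ ≈ 0.456.
p = a·p₁ + b·p₂ ≈ (-0.162, 0.903, -0.399); φ = arcsin(p_z) ≈ -23.49°, λ = atan2(p_y, p_x) ≈ 100.20°.

≈ 23°S, 100°E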